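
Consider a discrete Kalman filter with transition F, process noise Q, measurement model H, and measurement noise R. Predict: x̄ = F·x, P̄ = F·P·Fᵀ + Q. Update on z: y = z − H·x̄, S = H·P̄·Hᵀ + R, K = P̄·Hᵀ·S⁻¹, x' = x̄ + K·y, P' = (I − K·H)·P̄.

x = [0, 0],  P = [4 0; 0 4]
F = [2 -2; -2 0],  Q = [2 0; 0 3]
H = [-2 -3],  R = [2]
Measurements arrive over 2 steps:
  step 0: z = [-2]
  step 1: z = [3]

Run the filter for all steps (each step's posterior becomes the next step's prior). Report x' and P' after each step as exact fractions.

step 0: x' = [40/117, 50/117], P' = [3578/117 -2372/117; -2372/117 1598/117]
step 1: x' = [-6184/6257, -2087/6257], P' = [1527442/6257 -1012676/6257; -1012676/6257 672710/6257]

step 0: x̄ = F·x = [0, 0]
step 0: P̄ = F·P·Fᵀ + Q = [34 -16; -16 19]
step 0: y = z − H·x̄ = [-2]
step 0: S = H·P̄·Hᵀ + R = [117]
step 0: K = P̄·Hᵀ·S⁻¹ = [-20/117; -25/117]
step 0: x' = x̄ + K·y = [40/117, 50/117]
step 0: P' = (I − K·H)·P̄ = [3578/117 -2372/117; -2372/117 1598/117]
step 1: x̄ = F·x = [-20/117, -80/117]
step 1: P̄ = F·P·Fᵀ + Q = [39914/117 -23800/117; -23800/117 14663/117]
step 1: y = z − H·x̄ = [71/117]
step 1: S = H·P̄·Hᵀ + R = [6257/117]
step 1: K = P̄·Hᵀ·S⁻¹ = [-8428/6257; 3611/6257]
step 1: x' = x̄ + K·y = [-6184/6257, -2087/6257]
step 1: P' = (I − K·H)·P̄ = [1527442/6257 -1012676/6257; -1012676/6257 672710/6257]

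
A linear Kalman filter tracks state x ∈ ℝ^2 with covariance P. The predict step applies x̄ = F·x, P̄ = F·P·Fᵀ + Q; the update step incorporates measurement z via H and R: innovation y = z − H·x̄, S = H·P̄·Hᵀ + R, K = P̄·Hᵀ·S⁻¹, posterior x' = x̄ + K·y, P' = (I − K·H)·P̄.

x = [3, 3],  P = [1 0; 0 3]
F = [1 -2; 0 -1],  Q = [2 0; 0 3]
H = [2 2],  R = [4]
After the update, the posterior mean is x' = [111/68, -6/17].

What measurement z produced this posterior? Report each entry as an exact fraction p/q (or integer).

z = [3]

x̄ = F·x = [-3, -3]
P̄ = F·P·Fᵀ + Q = [15 6; 6 6]
S = H·P̄·Hᵀ + R = [136]
K = P̄·Hᵀ·S⁻¹ = [21/68; 3/17]
x' − x̄ = [315/68, 45/17] = K·y
y = (KᵀK)⁻¹·Kᵀ·(x' − x̄) = [15]
z = y + H·x̄ = [15] + [-12] = [3]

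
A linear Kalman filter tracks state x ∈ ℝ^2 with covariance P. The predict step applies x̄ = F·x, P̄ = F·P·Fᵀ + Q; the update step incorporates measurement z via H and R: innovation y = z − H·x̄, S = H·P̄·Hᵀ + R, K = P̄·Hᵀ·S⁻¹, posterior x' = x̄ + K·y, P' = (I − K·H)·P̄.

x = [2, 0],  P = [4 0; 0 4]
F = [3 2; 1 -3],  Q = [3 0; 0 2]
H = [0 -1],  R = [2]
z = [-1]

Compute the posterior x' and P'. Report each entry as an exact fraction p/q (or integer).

x̄ = F·x = [6, 2]
P̄ = F·P·Fᵀ + Q = [55 -12; -12 42]
y = z − H·x̄ = [1]
S = H·P̄·Hᵀ + R = [44]
K = P̄·Hᵀ·S⁻¹ = [3/11; -21/22]
x' = x̄ + K·y = [69/11, 23/22]
P' = (I − K·H)·P̄ = [569/11 -6/11; -6/11 21/11]

x' = [69/11, 23/22]
P' = [569/11 -6/11; -6/11 21/11]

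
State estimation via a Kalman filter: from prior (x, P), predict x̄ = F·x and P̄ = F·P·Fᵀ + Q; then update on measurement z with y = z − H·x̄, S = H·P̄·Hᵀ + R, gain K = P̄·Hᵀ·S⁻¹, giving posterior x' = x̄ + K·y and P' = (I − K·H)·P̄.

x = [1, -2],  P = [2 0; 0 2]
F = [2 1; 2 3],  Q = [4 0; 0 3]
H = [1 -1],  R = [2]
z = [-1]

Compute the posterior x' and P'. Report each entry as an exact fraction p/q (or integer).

x' = [0, 7/17]
P' = [14 14; 14 268/17]

x̄ = F·x = [0, -4]
P̄ = F·P·Fᵀ + Q = [14 14; 14 29]
y = z − H·x̄ = [-5]
S = H·P̄·Hᵀ + R = [17]
K = P̄·Hᵀ·S⁻¹ = [0; -15/17]
x' = x̄ + K·y = [0, 7/17]
P' = (I − K·H)·P̄ = [14 14; 14 268/17]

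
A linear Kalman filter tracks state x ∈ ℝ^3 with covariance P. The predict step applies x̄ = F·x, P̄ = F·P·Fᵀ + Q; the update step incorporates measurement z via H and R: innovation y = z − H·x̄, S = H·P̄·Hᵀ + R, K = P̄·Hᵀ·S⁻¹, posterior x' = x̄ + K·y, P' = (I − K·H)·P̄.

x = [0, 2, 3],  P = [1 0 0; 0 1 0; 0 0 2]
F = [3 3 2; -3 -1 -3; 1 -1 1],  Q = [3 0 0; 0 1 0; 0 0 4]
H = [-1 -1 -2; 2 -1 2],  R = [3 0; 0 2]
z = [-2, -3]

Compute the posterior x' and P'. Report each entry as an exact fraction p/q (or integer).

x' = [1723/6110, 5943/3055, -1923/3055]
P' = [27739/6110 5214/3055 -10354/3055; 5214/3055 5078/3055 -3688/3055; -10354/3055 -3688/3055 8608/3055]

x̄ = F·x = [12, -11, 1]
P̄ = F·P·Fᵀ + Q = [29 -24 4; -24 29 -8; 4 -8 8]
y = z − H·x̄ = [1, -40]
S = H·P̄·Hᵀ + R = [29 -61; -61 339]
K = P̄·Hᵀ·S⁻¹ = [1083/6110 1817/6110; -972/3055 -1013/3055; -1058/3055 98/3055]
x' = x̄ + K·y = [1723/6110, 5943/3055, -1923/3055]
P' = (I − K·H)·P̄ = [27739/6110 5214/3055 -10354/3055; 5214/3055 5078/3055 -3688/3055; -10354/3055 -3688/3055 8608/3055]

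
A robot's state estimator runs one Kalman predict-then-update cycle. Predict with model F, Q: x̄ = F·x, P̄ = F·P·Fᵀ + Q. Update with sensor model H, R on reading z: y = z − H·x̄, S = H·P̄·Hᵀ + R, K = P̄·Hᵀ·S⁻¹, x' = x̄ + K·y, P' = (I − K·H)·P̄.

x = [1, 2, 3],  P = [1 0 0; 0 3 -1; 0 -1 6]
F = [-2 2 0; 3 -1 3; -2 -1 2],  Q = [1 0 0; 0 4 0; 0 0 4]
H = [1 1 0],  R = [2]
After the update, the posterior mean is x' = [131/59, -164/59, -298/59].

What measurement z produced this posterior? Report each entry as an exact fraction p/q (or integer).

x̄ = F·x = [2, 10, 2]
P̄ = F·P·Fᵀ + Q = [17 -18 -6; -18 76 38; -6 38 39]
S = H·P̄·Hᵀ + R = [59]
K = P̄·Hᵀ·S⁻¹ = [-1/59; 58/59; 32/59]
x' − x̄ = [13/59, -754/59, -416/59] = K·y
y = (KᵀK)⁻¹·Kᵀ·(x' − x̄) = [-13]
z = y + H·x̄ = [-13] + [12] = [-1]

z = [-1]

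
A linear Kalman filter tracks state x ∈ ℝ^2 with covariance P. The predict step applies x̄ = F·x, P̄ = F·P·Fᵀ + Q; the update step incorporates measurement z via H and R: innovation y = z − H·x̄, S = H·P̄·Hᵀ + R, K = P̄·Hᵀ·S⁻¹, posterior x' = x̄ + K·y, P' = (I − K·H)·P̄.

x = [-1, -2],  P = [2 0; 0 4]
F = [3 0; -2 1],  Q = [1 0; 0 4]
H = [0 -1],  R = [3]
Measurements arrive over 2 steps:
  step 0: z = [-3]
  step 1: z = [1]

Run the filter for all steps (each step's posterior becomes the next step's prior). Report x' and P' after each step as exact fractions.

step 0: x̄ = F·x = [-3, 0]
step 0: P̄ = F·P·Fᵀ + Q = [19 -12; -12 16]
step 0: y = z − H·x̄ = [-3]
step 0: S = H·P̄·Hᵀ + R = [19]
step 0: K = P̄·Hᵀ·S⁻¹ = [12/19; -16/19]
step 0: x' = x̄ + K·y = [-93/19, 48/19]
step 0: P' = (I − K·H)·P̄ = [217/19 -36/19; -36/19 48/19]
step 1: x̄ = F·x = [-279/19, 234/19]
step 1: P̄ = F·P·Fᵀ + Q = [1972/19 -1410/19; -1410/19 1136/19]
step 1: y = z − H·x̄ = [253/19]
step 1: S = H·P̄·Hᵀ + R = [1193/19]
step 1: K = P̄·Hᵀ·S⁻¹ = [1410/1193; -1136/1193]
step 1: x' = x̄ + K·y = [1257/1193, -434/1193]
step 1: P' = (I − K·H)·P̄ = [19184/1193 -4230/1193; -4230/1193 3408/1193]

step 0: x' = [-93/19, 48/19], P' = [217/19 -36/19; -36/19 48/19]
step 1: x' = [1257/1193, -434/1193], P' = [19184/1193 -4230/1193; -4230/1193 3408/1193]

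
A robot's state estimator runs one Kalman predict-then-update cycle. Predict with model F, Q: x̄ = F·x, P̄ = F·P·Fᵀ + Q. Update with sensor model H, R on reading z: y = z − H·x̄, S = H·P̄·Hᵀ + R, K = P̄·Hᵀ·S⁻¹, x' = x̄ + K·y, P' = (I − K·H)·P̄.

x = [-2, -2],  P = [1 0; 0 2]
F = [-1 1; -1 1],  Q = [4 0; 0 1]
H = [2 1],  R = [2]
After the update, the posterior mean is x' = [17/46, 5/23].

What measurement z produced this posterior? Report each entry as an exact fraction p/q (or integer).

z = [1]

x̄ = F·x = [0, 0]
P̄ = F·P·Fᵀ + Q = [7 3; 3 4]
S = H·P̄·Hᵀ + R = [46]
K = P̄·Hᵀ·S⁻¹ = [17/46; 5/23]
x' − x̄ = [17/46, 5/23] = K·y
y = (KᵀK)⁻¹·Kᵀ·(x' − x̄) = [1]
z = y + H·x̄ = [1] + [0] = [1]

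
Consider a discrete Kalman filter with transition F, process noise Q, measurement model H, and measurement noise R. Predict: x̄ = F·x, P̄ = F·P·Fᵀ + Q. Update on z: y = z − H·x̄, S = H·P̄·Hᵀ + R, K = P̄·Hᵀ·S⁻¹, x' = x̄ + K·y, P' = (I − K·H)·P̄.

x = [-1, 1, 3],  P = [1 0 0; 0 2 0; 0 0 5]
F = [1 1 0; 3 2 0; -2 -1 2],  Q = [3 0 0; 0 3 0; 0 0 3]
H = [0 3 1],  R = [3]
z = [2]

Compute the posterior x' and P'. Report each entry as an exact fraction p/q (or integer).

x' = [-17/76, -63/38, 533/76]
P' = [623/152 107/76 -591/152; 107/76 135/38 -735/76; -591/152 -735/76 4407/152]

x̄ = F·x = [0, -1, 7]
P̄ = F·P·Fᵀ + Q = [6 7 -4; 7 20 -10; -4 -10 29]
y = z − H·x̄ = [-2]
S = H·P̄·Hᵀ + R = [152]
K = P̄·Hᵀ·S⁻¹ = [17/152; 25/76; -1/152]
x' = x̄ + K·y = [-17/76, -63/38, 533/76]
P' = (I − K·H)·P̄ = [623/152 107/76 -591/152; 107/76 135/38 -735/76; -591/152 -735/76 4407/152]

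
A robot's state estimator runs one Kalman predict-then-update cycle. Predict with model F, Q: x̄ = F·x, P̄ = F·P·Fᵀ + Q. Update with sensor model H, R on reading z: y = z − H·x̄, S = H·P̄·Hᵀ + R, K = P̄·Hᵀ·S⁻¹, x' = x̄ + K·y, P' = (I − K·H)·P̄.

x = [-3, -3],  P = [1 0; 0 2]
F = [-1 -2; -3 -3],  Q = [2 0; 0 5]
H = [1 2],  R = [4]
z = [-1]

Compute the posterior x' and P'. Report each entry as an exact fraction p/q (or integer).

x̄ = F·x = [9, 18]
P̄ = F·P·Fᵀ + Q = [11 15; 15 32]
y = z − H·x̄ = [-46]
S = H·P̄·Hᵀ + R = [203]
K = P̄·Hᵀ·S⁻¹ = [41/203; 79/203]
x' = x̄ + K·y = [-59/203, 20/203]
P' = (I − K·H)·P̄ = [552/203 -194/203; -194/203 255/203]

x' = [-59/203, 20/203]
P' = [552/203 -194/203; -194/203 255/203]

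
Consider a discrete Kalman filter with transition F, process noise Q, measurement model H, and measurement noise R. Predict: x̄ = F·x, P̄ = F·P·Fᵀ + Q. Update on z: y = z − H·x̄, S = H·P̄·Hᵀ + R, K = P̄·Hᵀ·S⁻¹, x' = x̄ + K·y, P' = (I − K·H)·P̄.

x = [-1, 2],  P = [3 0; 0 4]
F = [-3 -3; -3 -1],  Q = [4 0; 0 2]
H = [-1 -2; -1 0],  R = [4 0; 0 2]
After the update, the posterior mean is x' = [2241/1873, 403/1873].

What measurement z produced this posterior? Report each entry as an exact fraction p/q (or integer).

x̄ = F·x = [-3, 1]
P̄ = F·P·Fᵀ + Q = [67 39; 39 33]
S = H·P̄·Hᵀ + R = [359 145; 145 69]
K = P̄·Hᵀ·S⁻¹ = [-145/1873 -1514/1873; -795/1873 612/1873]
x' − x̄ = [7860/1873, -1470/1873] = K·y
y = (KᵀK)⁻¹·Kᵀ·(x' − x̄) = [-2, -5]
z = y + H·x̄ = [-2, -5] + [1, 3] = [-1, -2]

z = [-1, -2]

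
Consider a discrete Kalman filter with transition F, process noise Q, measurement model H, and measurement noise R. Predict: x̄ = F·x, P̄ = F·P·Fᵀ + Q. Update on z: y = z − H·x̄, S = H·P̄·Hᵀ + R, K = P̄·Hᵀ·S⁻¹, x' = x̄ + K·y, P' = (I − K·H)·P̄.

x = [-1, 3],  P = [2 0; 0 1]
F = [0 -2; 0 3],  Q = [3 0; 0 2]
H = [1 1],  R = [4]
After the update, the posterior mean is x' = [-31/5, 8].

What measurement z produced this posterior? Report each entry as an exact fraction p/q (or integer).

z = [1]

x̄ = F·x = [-6, 9]
P̄ = F·P·Fᵀ + Q = [7 -6; -6 11]
S = H·P̄·Hᵀ + R = [10]
K = P̄·Hᵀ·S⁻¹ = [1/10; 1/2]
x' − x̄ = [-1/5, -1] = K·y
y = (KᵀK)⁻¹·Kᵀ·(x' − x̄) = [-2]
z = y + H·x̄ = [-2] + [3] = [1]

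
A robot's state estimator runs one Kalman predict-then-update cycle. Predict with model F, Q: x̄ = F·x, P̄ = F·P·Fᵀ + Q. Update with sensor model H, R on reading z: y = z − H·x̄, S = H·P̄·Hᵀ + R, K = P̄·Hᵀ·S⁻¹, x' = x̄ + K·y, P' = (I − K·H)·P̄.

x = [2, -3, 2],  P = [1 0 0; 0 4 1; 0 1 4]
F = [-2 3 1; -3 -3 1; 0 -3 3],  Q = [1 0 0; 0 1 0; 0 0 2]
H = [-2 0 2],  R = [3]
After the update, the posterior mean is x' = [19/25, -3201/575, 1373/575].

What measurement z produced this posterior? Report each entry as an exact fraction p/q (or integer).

z = [3]

x̄ = F·x = [-11, 5, 15]
P̄ = F·P·Fᵀ + Q = [51 -26 -18; -26 44 36; -18 36 56]
S = H·P̄·Hᵀ + R = [575]
K = P̄·Hᵀ·S⁻¹ = [-6/25; 124/575; 148/575]
x' − x̄ = [294/25, -6076/575, -7252/575] = K·y
y = (KᵀK)⁻¹·Kᵀ·(x' − x̄) = [-49]
z = y + H·x̄ = [-49] + [52] = [3]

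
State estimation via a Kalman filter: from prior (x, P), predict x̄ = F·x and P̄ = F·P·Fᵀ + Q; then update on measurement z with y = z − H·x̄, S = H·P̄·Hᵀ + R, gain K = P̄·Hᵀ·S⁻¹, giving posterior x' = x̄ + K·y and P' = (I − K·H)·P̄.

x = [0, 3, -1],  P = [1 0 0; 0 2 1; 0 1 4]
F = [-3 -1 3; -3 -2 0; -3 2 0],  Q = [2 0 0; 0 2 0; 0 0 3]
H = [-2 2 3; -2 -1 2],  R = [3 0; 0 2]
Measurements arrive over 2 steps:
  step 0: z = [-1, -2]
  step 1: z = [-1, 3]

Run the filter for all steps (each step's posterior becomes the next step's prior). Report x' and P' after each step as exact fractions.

step 0: x̄ = F·x = [-6, -6, 6]
step 0: P̄ = F·P·Fᵀ + Q = [43 7 11; 7 19 1; 11 1 20]
step 0: y = z − H·x̄ = [-19, -32]
step 0: S = H·P̄·Hᵀ + R = [255 131; 131 209]
step 0: K = P̄·Hᵀ·S⁻¹ = [575/18067 -6498/18067; 4852/18067 -5721/18067; 6133/36134 -905/36134]
step 0: x' = x̄ + K·y = [88609/18067, -17518/18067, 129237/36134]
step 0: P' = (I − K·H)·P̄ = [337948/18067 -90494/18067 286203/18067; -90494/18067 34918/18067 -78756/18067; 286203/18067 -78756/18067 492745/36134]
step 1: x̄ = F·x = [-108907/36134, -230791/18067, -300863/18067]
step 1: P̄ = F·P·Fᵀ + Q = [215709/36134 193631/18067 194815/18067; 193631/18067 2131410/18067 2901860/18067; 194815/18067 2901860/18067 4321333/18067]
step 1: y = z − H·x̄ = [1237197/18067, 316229/18067]
step 1: S = H·P̄·Hᵀ + R = [78838748/18067 22663044/18067; 22663044/18067 7492858/18067]
step 1: K = P̄·Hᵀ·S⁻¹ = [84564043/1067055686 -129290472/533527843; 274249919/1067055686 -180839463/533527843; 454709527/2134111372 74397749/1067055686]
step 1: x' = x̄ + K·y = [-975627659/533527843, -1181105711/1067055686, -1796448525/2134111372]
step 1: P' = (I − K·H)·P̄ = [2549392799/1067055686 -217136834/533527843 2073675021/1067055686; -217136834/533527843 334580029/533527843 -461372565/1067055686; 2073675021/1067055686 -461372565/1067055686 3834772975/2134111372]

step 0: x' = [88609/18067, -17518/18067, 129237/36134], P' = [337948/18067 -90494/18067 286203/18067; -90494/18067 34918/18067 -78756/18067; 286203/18067 -78756/18067 492745/36134]
step 1: x' = [-975627659/533527843, -1181105711/1067055686, -1796448525/2134111372], P' = [2549392799/1067055686 -217136834/533527843 2073675021/1067055686; -217136834/533527843 334580029/533527843 -461372565/1067055686; 2073675021/1067055686 -461372565/1067055686 3834772975/2134111372]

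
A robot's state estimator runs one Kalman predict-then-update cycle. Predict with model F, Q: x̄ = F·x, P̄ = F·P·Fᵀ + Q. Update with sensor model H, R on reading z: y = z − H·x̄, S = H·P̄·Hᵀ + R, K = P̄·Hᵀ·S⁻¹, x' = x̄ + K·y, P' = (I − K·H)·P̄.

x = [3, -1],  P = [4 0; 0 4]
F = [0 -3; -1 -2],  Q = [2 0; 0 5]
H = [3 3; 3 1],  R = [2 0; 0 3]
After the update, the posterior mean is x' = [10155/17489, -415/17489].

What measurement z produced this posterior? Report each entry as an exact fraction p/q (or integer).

z = [2, 1]

x̄ = F·x = [3, -1]
P̄ = F·P·Fᵀ + Q = [38 24; 24 25]
S = H·P̄·Hᵀ + R = [1001 705; 705 514]
K = P̄·Hᵀ·S⁻¹ = [-1686/17489 7008/17489; 7173/17489 -6538/17489]
x' − x̄ = [-42312/17489, 17074/17489] = K·y
y = (KᵀK)⁻¹·Kᵀ·(x' − x̄) = [-4, -7]
z = y + H·x̄ = [-4, -7] + [6, 8] = [2, 1]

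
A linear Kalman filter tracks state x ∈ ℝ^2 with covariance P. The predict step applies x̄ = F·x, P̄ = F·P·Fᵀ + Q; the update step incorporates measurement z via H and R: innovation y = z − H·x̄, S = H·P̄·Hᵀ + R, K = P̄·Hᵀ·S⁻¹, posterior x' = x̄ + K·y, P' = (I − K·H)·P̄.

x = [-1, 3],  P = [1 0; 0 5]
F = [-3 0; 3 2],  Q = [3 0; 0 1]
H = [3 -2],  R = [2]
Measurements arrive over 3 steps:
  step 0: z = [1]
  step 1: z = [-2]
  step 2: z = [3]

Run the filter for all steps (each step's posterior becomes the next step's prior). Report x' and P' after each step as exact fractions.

step 0: x̄ = F·x = [3, 3]
step 0: P̄ = F·P·Fᵀ + Q = [12 -9; -9 30]
step 0: y = z − H·x̄ = [-2]
step 0: S = H·P̄·Hᵀ + R = [338]
step 0: K = P̄·Hᵀ·S⁻¹ = [27/169; -87/338]
step 0: x' = x̄ + K·y = [453/169, 594/169]
step 0: P' = (I − K·H)·P̄ = [570/169 828/169; 828/169 2571/338]
step 1: x̄ = F·x = [-1359/169, 2547/169]
step 1: P̄ = F·P·Fᵀ + Q = [5637/169 -10098/169; -10098/169 20377/169]
step 1: y = z − H·x̄ = [8833/169]
step 1: S = H·P̄·Hᵀ + R = [253755/169]
step 1: K = P̄·Hᵀ·S⁻¹ = [4123/28195; -71048/253755]
step 1: x' = x̄ + K·y = [-11234/28195, 110929/253755]
step 1: P' = (I − K·H)·P̄ = [35166/28195 48626/28195; 48626/28195 727499/253755]
step 2: x̄ = F·x = [33702/28195, -16292/50751]
step 2: P̄ = F·P·Fᵀ + Q = [401079/28195 -121650/5639; -121650/5639 2252761/50751]
step 2: y = z − H·x̄ = [-311609/253755]
step 2: S = H·P̄·Hᵀ + R = [143741129/253755]
step 2: K = P̄·Hᵀ·S⁻¹ = [21777633/143741129; -38950360/143741129]
step 2: x' = x̄ + K·y = [145073655/143741129, 1687180/143741129]
step 2: P' = (I − K·H)·P̄ = [175754706/143741129 241854426/143741129; 241854426/143741129 401731999/143741129]

step 0: x' = [453/169, 594/169], P' = [570/169 828/169; 828/169 2571/338]
step 1: x' = [-11234/28195, 110929/253755], P' = [35166/28195 48626/28195; 48626/28195 727499/253755]
step 2: x' = [145073655/143741129, 1687180/143741129], P' = [175754706/143741129 241854426/143741129; 241854426/143741129 401731999/143741129]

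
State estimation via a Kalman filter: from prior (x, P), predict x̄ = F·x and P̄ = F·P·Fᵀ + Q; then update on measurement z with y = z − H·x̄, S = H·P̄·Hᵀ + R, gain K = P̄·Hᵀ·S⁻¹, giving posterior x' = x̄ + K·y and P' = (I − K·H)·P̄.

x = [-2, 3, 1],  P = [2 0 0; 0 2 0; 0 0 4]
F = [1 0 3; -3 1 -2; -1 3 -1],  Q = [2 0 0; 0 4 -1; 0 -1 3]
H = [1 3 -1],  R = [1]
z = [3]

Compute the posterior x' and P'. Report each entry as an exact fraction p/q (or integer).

x' = [3, 55/18, 82/9]
P' = [32 -128/9 -94/9; -128/9 1439/162 971/81; -94/9 971/81 2059/81]

x̄ = F·x = [1, 7, 10]
P̄ = F·P·Fᵀ + Q = [40 -30 -14; -30 40 19; -14 19 27]
y = z − H·x̄ = [-9]
S = H·P̄·Hᵀ + R = [162]
K = P̄·Hᵀ·S⁻¹ = [-2/9; 71/162; 8/81]
x' = x̄ + K·y = [3, 55/18, 82/9]
P' = (I − K·H)·P̄ = [32 -128/9 -94/9; -128/9 1439/162 971/81; -94/9 971/81 2059/81]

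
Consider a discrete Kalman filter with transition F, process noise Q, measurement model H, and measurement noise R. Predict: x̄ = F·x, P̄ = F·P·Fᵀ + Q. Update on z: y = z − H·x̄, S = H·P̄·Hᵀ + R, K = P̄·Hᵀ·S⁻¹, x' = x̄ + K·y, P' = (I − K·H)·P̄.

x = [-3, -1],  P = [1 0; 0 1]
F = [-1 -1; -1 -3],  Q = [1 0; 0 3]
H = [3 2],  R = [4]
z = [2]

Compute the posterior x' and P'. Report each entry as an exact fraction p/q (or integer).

x' = [150/131, -50/131]
P' = [104/131 -122/131; -122/131 259/131]

x̄ = F·x = [4, 6]
P̄ = F·P·Fᵀ + Q = [3 4; 4 13]
y = z − H·x̄ = [-22]
S = H·P̄·Hᵀ + R = [131]
K = P̄·Hᵀ·S⁻¹ = [17/131; 38/131]
x' = x̄ + K·y = [150/131, -50/131]
P' = (I − K·H)·P̄ = [104/131 -122/131; -122/131 259/131]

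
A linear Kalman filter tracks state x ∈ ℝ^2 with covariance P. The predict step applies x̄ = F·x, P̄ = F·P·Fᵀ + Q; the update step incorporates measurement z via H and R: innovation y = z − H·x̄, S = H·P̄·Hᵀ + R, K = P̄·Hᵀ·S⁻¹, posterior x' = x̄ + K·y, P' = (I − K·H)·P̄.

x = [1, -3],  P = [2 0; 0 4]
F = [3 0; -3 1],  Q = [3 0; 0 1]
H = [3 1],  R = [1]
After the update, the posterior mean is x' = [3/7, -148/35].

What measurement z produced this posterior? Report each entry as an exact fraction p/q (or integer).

z = [-3]

x̄ = F·x = [3, -6]
P̄ = F·P·Fᵀ + Q = [21 -18; -18 23]
S = H·P̄·Hᵀ + R = [105]
K = P̄·Hᵀ·S⁻¹ = [3/7; -31/105]
x' − x̄ = [-18/7, 62/35] = K·y
y = (KᵀK)⁻¹·Kᵀ·(x' − x̄) = [-6]
z = y + H·x̄ = [-6] + [3] = [-3]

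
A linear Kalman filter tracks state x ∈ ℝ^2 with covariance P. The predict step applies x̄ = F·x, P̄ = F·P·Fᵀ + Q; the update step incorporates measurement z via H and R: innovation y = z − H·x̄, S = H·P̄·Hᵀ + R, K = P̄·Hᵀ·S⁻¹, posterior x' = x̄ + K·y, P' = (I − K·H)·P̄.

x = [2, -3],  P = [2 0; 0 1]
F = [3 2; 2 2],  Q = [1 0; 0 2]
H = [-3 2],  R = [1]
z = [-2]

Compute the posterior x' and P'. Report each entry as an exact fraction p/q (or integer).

x' = [-37/36, -23/9]
P' = [287/72 103/18; 103/18 76/9]

x̄ = F·x = [0, -2]
P̄ = F·P·Fᵀ + Q = [23 16; 16 14]
y = z − H·x̄ = [2]
S = H·P̄·Hᵀ + R = [72]
K = P̄·Hᵀ·S⁻¹ = [-37/72; -5/18]
x' = x̄ + K·y = [-37/36, -23/9]
P' = (I − K·H)·P̄ = [287/72 103/18; 103/18 76/9]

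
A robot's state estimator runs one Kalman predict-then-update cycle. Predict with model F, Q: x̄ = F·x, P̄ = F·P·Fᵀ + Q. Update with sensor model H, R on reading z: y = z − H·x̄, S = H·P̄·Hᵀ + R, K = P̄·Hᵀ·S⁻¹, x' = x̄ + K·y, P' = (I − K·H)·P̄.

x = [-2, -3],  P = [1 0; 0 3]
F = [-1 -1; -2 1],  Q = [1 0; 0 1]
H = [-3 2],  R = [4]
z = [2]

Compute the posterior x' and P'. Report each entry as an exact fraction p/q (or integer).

x̄ = F·x = [5, 1]
P̄ = F·P·Fᵀ + Q = [5 -1; -1 8]
y = z − H·x̄ = [15]
S = H·P̄·Hᵀ + R = [93]
K = P̄·Hᵀ·S⁻¹ = [-17/93; 19/93]
x' = x̄ + K·y = [70/31, 126/31]
P' = (I − K·H)·P̄ = [176/93 230/93; 230/93 383/93]

x' = [70/31, 126/31]
P' = [176/93 230/93; 230/93 383/93]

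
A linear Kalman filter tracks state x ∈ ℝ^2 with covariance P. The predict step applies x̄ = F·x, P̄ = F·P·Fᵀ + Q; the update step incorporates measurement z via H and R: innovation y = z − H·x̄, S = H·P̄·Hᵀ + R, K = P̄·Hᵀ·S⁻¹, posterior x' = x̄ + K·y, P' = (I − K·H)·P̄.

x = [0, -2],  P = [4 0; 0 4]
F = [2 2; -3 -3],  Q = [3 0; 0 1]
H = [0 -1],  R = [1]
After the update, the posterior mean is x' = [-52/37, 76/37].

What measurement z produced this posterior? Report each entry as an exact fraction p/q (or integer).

x̄ = F·x = [-4, 6]
P̄ = F·P·Fᵀ + Q = [35 -48; -48 73]
S = H·P̄·Hᵀ + R = [74]
K = P̄·Hᵀ·S⁻¹ = [24/37; -73/74]
x' − x̄ = [96/37, -146/37] = K·y
y = (KᵀK)⁻¹·Kᵀ·(x' − x̄) = [4]
z = y + H·x̄ = [4] + [-6] = [-2]

z = [-2]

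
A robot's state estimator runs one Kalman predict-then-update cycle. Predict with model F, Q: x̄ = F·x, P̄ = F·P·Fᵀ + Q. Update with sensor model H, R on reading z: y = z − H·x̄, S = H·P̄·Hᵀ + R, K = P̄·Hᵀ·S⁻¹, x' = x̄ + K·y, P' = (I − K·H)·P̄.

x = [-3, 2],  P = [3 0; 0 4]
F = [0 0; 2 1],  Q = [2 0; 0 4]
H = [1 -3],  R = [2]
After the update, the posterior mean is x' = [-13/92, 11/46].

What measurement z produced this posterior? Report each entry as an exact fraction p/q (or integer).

z = [-1]

x̄ = F·x = [0, -4]
P̄ = F·P·Fᵀ + Q = [2 0; 0 20]
S = H·P̄·Hᵀ + R = [184]
K = P̄·Hᵀ·S⁻¹ = [1/92; -15/46]
x' − x̄ = [-13/92, 195/46] = K·y
y = (KᵀK)⁻¹·Kᵀ·(x' − x̄) = [-13]
z = y + H·x̄ = [-13] + [12] = [-1]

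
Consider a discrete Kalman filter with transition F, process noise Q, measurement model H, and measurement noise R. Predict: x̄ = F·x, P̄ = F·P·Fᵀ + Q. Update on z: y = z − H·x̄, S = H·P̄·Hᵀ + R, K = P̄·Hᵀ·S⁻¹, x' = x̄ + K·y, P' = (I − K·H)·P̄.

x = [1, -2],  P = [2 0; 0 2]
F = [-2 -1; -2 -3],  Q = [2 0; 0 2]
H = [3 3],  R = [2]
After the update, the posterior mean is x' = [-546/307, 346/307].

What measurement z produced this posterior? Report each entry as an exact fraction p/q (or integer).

z = [-2]

x̄ = F·x = [0, 4]
P̄ = F·P·Fᵀ + Q = [12 14; 14 28]
S = H·P̄·Hᵀ + R = [614]
K = P̄·Hᵀ·S⁻¹ = [39/307; 63/307]
x' − x̄ = [-546/307, -882/307] = K·y
y = (KᵀK)⁻¹·Kᵀ·(x' − x̄) = [-14]
z = y + H·x̄ = [-14] + [12] = [-2]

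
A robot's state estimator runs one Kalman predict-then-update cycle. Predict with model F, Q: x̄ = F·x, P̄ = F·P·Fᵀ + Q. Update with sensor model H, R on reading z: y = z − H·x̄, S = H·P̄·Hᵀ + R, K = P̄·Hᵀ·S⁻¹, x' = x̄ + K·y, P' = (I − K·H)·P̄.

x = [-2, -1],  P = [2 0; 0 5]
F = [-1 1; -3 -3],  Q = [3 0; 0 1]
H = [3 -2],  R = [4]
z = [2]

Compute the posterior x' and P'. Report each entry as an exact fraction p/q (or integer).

x' = [637/229, 1487/458]
P' = [1138/229 1659/229; 1659/229 5287/458]

x̄ = F·x = [1, 9]
P̄ = F·P·Fᵀ + Q = [10 -9; -9 64]
y = z − H·x̄ = [17]
S = H·P̄·Hᵀ + R = [458]
K = P̄·Hᵀ·S⁻¹ = [24/229; -155/458]
x' = x̄ + K·y = [637/229, 1487/458]
P' = (I − K·H)·P̄ = [1138/229 1659/229; 1659/229 5287/458]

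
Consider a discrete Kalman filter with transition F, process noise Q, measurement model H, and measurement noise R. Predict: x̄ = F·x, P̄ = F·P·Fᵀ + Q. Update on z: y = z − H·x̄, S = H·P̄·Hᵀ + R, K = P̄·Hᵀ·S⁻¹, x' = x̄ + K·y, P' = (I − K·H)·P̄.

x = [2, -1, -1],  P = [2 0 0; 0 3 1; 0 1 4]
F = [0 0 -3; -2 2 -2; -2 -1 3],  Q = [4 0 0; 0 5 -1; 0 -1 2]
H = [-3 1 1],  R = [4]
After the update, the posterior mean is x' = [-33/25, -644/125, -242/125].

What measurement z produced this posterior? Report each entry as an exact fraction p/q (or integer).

z = [-3]

x̄ = F·x = [3, -4, -6]
P̄ = F·P·Fᵀ + Q = [40 18 -33; 18 33 -15; -33 -15 43]
S = H·P̄·Hᵀ + R = [500]
K = P̄·Hᵀ·S⁻¹ = [-27/100; -9/125; 127/500]
x' − x̄ = [-108/25, -144/125, 508/125] = K·y
y = (KᵀK)⁻¹·Kᵀ·(x' − x̄) = [16]
z = y + H·x̄ = [16] + [-19] = [-3]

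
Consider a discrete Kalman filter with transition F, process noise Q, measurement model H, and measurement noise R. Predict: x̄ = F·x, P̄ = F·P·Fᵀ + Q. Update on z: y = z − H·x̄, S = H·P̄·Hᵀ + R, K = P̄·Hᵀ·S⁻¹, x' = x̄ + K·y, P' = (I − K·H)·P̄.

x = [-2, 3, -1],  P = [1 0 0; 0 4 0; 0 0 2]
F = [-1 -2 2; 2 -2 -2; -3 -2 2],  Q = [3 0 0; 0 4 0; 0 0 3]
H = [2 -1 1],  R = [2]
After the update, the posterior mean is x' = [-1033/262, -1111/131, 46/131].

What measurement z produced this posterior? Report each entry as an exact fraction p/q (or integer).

z = [1]

x̄ = F·x = [-6, -8, -2]
P̄ = F·P·Fᵀ + Q = [28 6 27; 6 32 2; 27 2 36]
S = H·P̄·Hᵀ + R = [262]
K = P̄·Hᵀ·S⁻¹ = [77/262; -9/131; 44/131]
x' − x̄ = [539/262, -63/131, 308/131] = K·y
y = (KᵀK)⁻¹·Kᵀ·(x' − x̄) = [7]
z = y + H·x̄ = [7] + [-6] = [1]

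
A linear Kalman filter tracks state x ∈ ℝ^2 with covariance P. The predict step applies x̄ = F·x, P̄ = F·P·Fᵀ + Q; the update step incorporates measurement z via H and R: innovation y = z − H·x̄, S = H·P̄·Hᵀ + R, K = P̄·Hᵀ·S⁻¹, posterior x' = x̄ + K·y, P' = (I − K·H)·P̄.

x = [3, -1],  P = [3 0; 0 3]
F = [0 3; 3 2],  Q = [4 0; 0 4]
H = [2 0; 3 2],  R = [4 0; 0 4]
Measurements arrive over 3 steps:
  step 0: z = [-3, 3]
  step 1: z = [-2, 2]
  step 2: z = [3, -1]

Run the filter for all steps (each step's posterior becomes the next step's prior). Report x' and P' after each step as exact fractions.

step 0: x̄ = F·x = [-3, 7]
step 0: P̄ = F·P·Fᵀ + Q = [31 18; 18 43]
step 0: y = z − H·x̄ = [3, -2]
step 0: S = H·P̄·Hᵀ + R = [128 258; 258 671]
step 0: K = P̄·Hᵀ·S⁻¹ = [2080/4831 129/4831; -2991/4831 2158/4831]
step 0: x' = x̄ + K·y = [-8511/4831, 20528/4831]
step 0: P' = (I − K·H)·P̄ = [4160/4831 -5982/4831; -5982/4831 13289/4831]
step 1: x̄ = F·x = [61584/4831, 15523/4831]
step 1: P̄ = F·P·Fᵀ + Q = [138925/4831 25896/4831; 25896/4831 38136/4831]
step 1: y = z − H·x̄ = [-132830/4831, -206136/4831]
step 1: S = H·P̄·Hᵀ + R = [575024/4831 937134/4831; 937134/4831 1732945/4831]
step 1: K = P̄·Hᵀ·S⁻¹ = [2193578/6120101 468567/6120101; -2821800/6120101 2069688/6120101]
step 1: x' = x̄ + K·y = [-2289628/6120101, 8939105/6120101]
step 1: P' = (I − K·H)·P̄ = [4387156/6120101 -5643600/6120101; -5643600/6120101 12604776/6120101]
step 2: x̄ = F·x = [26817315/6120101, 11009326/6120101]
step 2: P̄ = F·P·Fᵀ + Q = [137923388/6120101 24836256/6120101; 24836256/6120101 46660712/6120101]
step 2: y = z − H·x̄ = [-35274327/6120101, -108590698/6120101]
step 2: S = H·P̄·Hᵀ + R = [576173956/6120101 926885352/6120101; 926885352/6120101 1750468816/6120101]
step 2: K = P̄·Hᵀ·S⁻¹ = [272171527/763151656 115860669/1526303312; -87581739/190787914 129334727/381575828]
step 2: x' = x̄ + K·y = [373712415/381575828, -149706753/95393957]
step 2: P' = (I − K·H)·P̄ = [272171527/381575828 -87581739/95393957; -87581739/95393957 196039972/95393957]

step 0: x' = [-8511/4831, 20528/4831], P' = [4160/4831 -5982/4831; -5982/4831 13289/4831]
step 1: x' = [-2289628/6120101, 8939105/6120101], P' = [4387156/6120101 -5643600/6120101; -5643600/6120101 12604776/6120101]
step 2: x' = [373712415/381575828, -149706753/95393957], P' = [272171527/381575828 -87581739/95393957; -87581739/95393957 196039972/95393957]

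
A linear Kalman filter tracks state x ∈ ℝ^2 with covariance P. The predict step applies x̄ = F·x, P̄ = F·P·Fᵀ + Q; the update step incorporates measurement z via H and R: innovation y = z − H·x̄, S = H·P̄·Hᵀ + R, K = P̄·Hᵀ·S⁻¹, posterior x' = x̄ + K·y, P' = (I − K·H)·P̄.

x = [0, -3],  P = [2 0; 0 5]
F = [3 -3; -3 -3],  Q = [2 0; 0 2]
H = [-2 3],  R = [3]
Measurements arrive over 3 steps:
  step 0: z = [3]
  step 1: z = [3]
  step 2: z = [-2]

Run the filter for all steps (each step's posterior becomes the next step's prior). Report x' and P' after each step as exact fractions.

step 0: x̄ = F·x = [9, 9]
step 0: P̄ = F·P·Fᵀ + Q = [65 27; 27 65]
step 0: y = z − H·x̄ = [-6]
step 0: S = H·P̄·Hᵀ + R = [524]
step 0: K = P̄·Hᵀ·S⁻¹ = [-49/524; 141/524]
step 0: x' = x̄ + K·y = [2505/262, 1935/262]
step 0: P' = (I − K·H)·P̄ = [31659/524 21057/524; 21057/524 14179/524]
step 1: x̄ = F·x = [855/131, -6660/131]
step 1: P̄ = F·P·Fᵀ + Q = [8641/131 -39330/131; -39330/131 198154/131]
step 1: y = z − H·x̄ = [22083/131]
step 1: S = H·P̄·Hᵀ + R = [2290303/131]
step 1: K = P̄·Hᵀ·S⁻¹ = [-135272/2290303; 673122/2290303]
step 1: x' = x̄ + K·y = [-7854981/2290303, -2968434/2290303]
step 1: P' = (I − K·H)·P̄ = [11389269/2290303 7457574/2290303; 7457574/2290303 5644838/2290303]
step 2: x̄ = F·x = [-14659641/2290303, 32470245/2290303]
step 2: P̄ = F·P·Fᵀ + Q = [23651237/2290303 -51699879/2290303; -51699879/2290303 292123901/2290303]
step 2: y = z − H·x̄ = [-131310623/2290303]
step 2: S = H·P̄·Hᵀ + R = [3350989514/2290303]
step 2: K = P̄·Hᵀ·S⁻¹ = [-202402111/3350989514; 979771461/3350989514]
step 2: x' = x̄ + K·y = [-9844442407/3350989514, -8665643991/3350989514]
step 2: P' = (I − K·H)·P̄ = [16717627599/3350989514 10942682955/3350989514; 10942682955/3350989514 8274893431/3350989514]

step 0: x' = [2505/262, 1935/262], P' = [31659/524 21057/524; 21057/524 14179/524]
step 1: x' = [-7854981/2290303, -2968434/2290303], P' = [11389269/2290303 7457574/2290303; 7457574/2290303 5644838/2290303]
step 2: x' = [-9844442407/3350989514, -8665643991/3350989514], P' = [16717627599/3350989514 10942682955/3350989514; 10942682955/3350989514 8274893431/3350989514]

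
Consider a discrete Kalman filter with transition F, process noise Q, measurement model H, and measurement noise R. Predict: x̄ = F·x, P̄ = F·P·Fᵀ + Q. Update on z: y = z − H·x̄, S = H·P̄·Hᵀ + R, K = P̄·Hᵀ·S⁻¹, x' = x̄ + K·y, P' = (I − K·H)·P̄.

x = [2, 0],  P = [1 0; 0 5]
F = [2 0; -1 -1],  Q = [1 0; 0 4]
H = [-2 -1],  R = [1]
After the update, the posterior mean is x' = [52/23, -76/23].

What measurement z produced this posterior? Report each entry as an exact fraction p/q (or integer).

z = [-1]

x̄ = F·x = [4, -2]
P̄ = F·P·Fᵀ + Q = [5 -2; -2 10]
S = H·P̄·Hᵀ + R = [23]
K = P̄·Hᵀ·S⁻¹ = [-8/23; -6/23]
x' − x̄ = [-40/23, -30/23] = K·y
y = (KᵀK)⁻¹·Kᵀ·(x' − x̄) = [5]
z = y + H·x̄ = [5] + [-6] = [-1]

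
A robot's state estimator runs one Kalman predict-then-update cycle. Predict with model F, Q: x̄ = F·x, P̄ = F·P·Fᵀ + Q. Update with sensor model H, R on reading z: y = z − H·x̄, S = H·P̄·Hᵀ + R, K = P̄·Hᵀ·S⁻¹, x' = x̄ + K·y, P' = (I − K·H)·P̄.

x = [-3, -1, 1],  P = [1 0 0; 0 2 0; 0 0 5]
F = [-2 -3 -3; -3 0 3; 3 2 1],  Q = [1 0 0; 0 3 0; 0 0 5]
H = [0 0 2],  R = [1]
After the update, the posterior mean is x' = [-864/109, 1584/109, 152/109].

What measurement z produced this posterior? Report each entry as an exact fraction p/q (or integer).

z = [3]

x̄ = F·x = [6, 12, -10]
P̄ = F·P·Fᵀ + Q = [68 -39 -33; -39 57 6; -33 6 27]
S = H·P̄·Hᵀ + R = [109]
K = P̄·Hᵀ·S⁻¹ = [-66/109; 12/109; 54/109]
x' − x̄ = [-1518/109, 276/109, 1242/109] = K·y
y = (KᵀK)⁻¹·Kᵀ·(x' − x̄) = [23]
z = y + H·x̄ = [23] + [-20] = [3]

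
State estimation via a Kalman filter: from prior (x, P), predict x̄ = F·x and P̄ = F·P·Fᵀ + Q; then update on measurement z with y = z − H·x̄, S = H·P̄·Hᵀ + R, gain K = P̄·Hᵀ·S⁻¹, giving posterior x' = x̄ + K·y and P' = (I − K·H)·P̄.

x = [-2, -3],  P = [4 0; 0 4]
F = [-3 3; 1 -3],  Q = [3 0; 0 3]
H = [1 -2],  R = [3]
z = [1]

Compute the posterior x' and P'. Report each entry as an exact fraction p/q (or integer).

x̄ = F·x = [-3, 7]
P̄ = F·P·Fᵀ + Q = [75 -48; -48 43]
y = z − H·x̄ = [18]
S = H·P̄·Hᵀ + R = [442]
K = P̄·Hᵀ·S⁻¹ = [171/442; -67/221]
x' = x̄ + K·y = [876/221, 341/221]
P' = (I − K·H)·P̄ = [3909/442 849/221; 849/221 525/221]

x' = [876/221, 341/221]
P' = [3909/442 849/221; 849/221 525/221]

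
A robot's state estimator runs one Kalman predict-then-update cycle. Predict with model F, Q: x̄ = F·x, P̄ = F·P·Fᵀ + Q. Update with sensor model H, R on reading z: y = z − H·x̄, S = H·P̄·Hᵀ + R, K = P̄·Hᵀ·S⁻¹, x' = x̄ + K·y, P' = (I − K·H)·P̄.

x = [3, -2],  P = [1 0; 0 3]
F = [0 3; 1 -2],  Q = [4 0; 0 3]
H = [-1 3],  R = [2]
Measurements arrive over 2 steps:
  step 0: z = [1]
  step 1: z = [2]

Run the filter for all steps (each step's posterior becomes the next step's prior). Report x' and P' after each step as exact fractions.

step 0: x̄ = F·x = [-6, 7]
step 0: P̄ = F·P·Fᵀ + Q = [31 -18; -18 16]
step 0: y = z − H·x̄ = [-26]
step 0: S = H·P̄·Hᵀ + R = [285]
step 0: K = P̄·Hᵀ·S⁻¹ = [-17/57; 22/95]
step 0: x' = x̄ + K·y = [100/57, 93/95]
step 0: P' = (I − K·H)·P̄ = [322/57 32/19; 32/19 68/95]
step 1: x̄ = F·x = [279/95, -58/285]
step 1: P̄ = F·P·Fᵀ + Q = [992/95 72/95; 72/95 1361/285]
step 1: y = z − H·x̄ = [527/95]
step 1: S = H·P̄·Hᵀ + R = [4833/95]
step 1: K = P̄·Hᵀ·S⁻¹ = [-776/4833; 1289/4833]
step 1: x' = x̄ + K·y = [9889/4833, 6167/4833]
step 1: P' = (I − K·H)·P̄ = [44128/4833 14192/4833; 14192/4833 5590/4833]

step 0: x' = [100/57, 93/95], P' = [322/57 32/19; 32/19 68/95]
step 1: x' = [9889/4833, 6167/4833], P' = [44128/4833 14192/4833; 14192/4833 5590/4833]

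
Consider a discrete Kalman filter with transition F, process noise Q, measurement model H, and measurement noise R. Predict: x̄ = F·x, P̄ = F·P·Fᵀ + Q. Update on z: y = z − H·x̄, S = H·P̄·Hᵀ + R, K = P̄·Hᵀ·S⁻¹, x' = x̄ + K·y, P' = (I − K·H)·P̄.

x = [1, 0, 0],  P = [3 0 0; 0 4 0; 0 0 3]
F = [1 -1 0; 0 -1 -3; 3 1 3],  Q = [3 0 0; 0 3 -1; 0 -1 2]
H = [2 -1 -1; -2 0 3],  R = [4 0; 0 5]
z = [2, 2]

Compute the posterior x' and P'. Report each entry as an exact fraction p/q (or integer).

x' = [27129/14174, 1609/7087, 13736/7087]
P' = [85625/14174 45755/7087 29080/7087; 45755/7087 73428/7087 27590/7087; 29080/7087 27590/7087 23630/7087]

x̄ = F·x = [1, 0, 3]
P̄ = F·P·Fᵀ + Q = [10 4 5; 4 34 -32; 5 -32 60]
y = z − H·x̄ = [3, -5]
S = H·P̄·Hᵀ + R = [38 -76; -76 525]
K = P̄·Hᵀ·S⁻¹ = [5395/14174 17/373; -2377/7087 -92/373; 1735/7087 134/373]
x' = x̄ + K·y = [27129/14174, 1609/7087, 13736/7087]
P' = (I − K·H)·P̄ = [85625/14174 45755/7087 29080/7087; 45755/7087 73428/7087 27590/7087; 29080/7087 27590/7087 23630/7087]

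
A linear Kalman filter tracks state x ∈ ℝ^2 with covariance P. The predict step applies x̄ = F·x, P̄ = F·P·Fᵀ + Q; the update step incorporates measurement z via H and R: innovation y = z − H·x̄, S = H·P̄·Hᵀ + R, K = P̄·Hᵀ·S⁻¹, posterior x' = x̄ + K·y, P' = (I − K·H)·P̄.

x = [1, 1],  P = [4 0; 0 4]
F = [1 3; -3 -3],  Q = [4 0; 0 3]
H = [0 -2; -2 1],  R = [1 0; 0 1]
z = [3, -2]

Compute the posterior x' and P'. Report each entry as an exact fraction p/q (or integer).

x' = [186/695, -4161/2780]
P' = [628/2085 81/695; 81/695 1353/5560]

x̄ = F·x = [4, -6]
P̄ = F·P·Fᵀ + Q = [44 -48; -48 75]
y = z − H·x̄ = [-9, 12]
S = H·P̄·Hᵀ + R = [301 -342; -342 444]
K = P̄·Hᵀ·S⁻¹ = [-162/695 -1013/2085; -1353/2780 57/5560]
x' = x̄ + K·y = [186/695, -4161/2780]
P' = (I − K·H)·P̄ = [628/2085 81/695; 81/695 1353/5560]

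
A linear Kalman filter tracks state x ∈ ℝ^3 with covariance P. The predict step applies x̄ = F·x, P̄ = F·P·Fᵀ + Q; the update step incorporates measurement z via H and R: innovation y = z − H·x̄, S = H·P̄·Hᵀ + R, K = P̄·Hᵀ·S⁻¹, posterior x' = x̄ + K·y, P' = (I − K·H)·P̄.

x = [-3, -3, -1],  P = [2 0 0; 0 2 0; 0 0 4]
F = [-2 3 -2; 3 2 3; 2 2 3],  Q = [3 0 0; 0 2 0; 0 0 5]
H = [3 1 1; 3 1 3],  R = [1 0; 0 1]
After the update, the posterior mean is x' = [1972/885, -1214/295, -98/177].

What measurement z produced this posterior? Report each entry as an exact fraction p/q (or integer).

z = [2, 1]

x̄ = F·x = [-1, -18, -15]
P̄ = F·P·Fᵀ + Q = [45 -24 -20; -24 64 56; -20 56 57]
S = H·P̄·Hᵀ + R = [375 480; 480 815]
K = P̄·Hᵀ·S⁻¹ = [9937/15045 -1637/5015; -2512/5015 2464/5015; -7393/15045 2479/5015]
x' − x̄ = [2857/885, 4096/295, 2557/177] = K·y
y = (KᵀK)⁻¹·Kᵀ·(x' − x̄) = [38, 67]
z = y + H·x̄ = [38, 67] + [-36, -66] = [2, 1]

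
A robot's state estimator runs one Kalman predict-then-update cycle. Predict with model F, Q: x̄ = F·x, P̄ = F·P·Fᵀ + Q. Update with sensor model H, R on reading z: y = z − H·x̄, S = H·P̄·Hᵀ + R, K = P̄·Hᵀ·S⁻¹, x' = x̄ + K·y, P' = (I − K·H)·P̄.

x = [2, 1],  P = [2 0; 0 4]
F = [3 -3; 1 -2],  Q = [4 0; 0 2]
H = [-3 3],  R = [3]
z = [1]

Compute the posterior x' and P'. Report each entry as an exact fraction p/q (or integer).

x' = [-23/11, -20/11]
P' = [838/55 162/11; 162/11 160/11]

x̄ = F·x = [3, 0]
P̄ = F·P·Fᵀ + Q = [58 30; 30 20]
y = z − H·x̄ = [10]
S = H·P̄·Hᵀ + R = [165]
K = P̄·Hᵀ·S⁻¹ = [-28/55; -2/11]
x' = x̄ + K·y = [-23/11, -20/11]
P' = (I − K·H)·P̄ = [838/55 162/11; 162/11 160/11]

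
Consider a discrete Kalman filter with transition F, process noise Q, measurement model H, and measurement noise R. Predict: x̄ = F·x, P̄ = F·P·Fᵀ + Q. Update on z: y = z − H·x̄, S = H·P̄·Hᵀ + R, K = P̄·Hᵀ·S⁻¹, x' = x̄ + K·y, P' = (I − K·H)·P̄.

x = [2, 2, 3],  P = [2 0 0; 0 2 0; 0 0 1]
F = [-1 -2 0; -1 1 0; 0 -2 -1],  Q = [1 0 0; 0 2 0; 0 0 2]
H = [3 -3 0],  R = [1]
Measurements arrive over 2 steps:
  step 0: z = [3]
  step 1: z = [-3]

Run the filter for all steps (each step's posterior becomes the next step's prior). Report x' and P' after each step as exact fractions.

step 0: x' = [-321/190, -252/95, -287/95], P' = [569/190 278/95 58/95; 278/95 282/95 52/95; 58/95 52/95 397/95]
step 1: x' = [-16464/12751, -8277/25502, 31675/12751], P' = [26188/12751 49755/25502 18338/12751; 49755/25502 49957/25502 17414/12751; 18338/12751 17414/12751 96339/12751]

step 0: x̄ = F·x = [-6, 0, -7]
step 0: P̄ = F·P·Fᵀ + Q = [11 -2 8; -2 6 -4; 8 -4 11]
step 0: y = z − H·x̄ = [21]
step 0: S = H·P̄·Hᵀ + R = [190]
step 0: K = P̄·Hᵀ·S⁻¹ = [39/190; -12/95; 18/95]
step 0: x' = x̄ + K·y = [-321/190, -252/95, -287/95]
step 0: P' = (I − K·H)·P̄ = [569/190 278/95 58/95; 278/95 282/95 52/95; 58/95 52/95 397/95]
step 1: x̄ = F·x = [1329/190, -183/190, 791/95]
step 1: P̄ = F·P·Fᵀ + Q = [5239/190 -3/190 1846/95; -3/190 401/190 -2/95; 1846/95 -2/95 1923/95]
step 1: y = z − H·x̄ = [-2553/95]
step 1: S = H·P̄·Hᵀ + R = [25502/95]
step 1: K = P̄·Hᵀ·S⁻¹ = [7863/25502; -303/12751; 2772/12751]
step 1: x' = x̄ + K·y = [-16464/12751, -8277/25502, 31675/12751]
step 1: P' = (I − K·H)·P̄ = [26188/12751 49755/25502 18338/12751; 49755/25502 49957/25502 17414/12751; 18338/12751 17414/12751 96339/12751]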